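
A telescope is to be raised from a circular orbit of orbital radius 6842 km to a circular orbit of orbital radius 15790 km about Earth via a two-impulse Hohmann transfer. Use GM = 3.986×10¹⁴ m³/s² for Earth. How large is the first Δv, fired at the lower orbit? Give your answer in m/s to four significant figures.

Δv ≈ 1383 m/s

r₁ = 6842 km = 6.842×10⁶ m.
r₂ = 15790 km = 1.579×10⁷ m.
Transfer ellipse a_t = (r₁ + r₂)/2 = 1.132×10⁷ m.
At r₁: circular v_c1 = √(μ/r₁) = 7633 m/s; transfer-perigee v_p = √[μ(2/r₁ − 1/a_t)] = 9016 m/s.
Δv₁ = v_p − v_c1 = 1383 m/s.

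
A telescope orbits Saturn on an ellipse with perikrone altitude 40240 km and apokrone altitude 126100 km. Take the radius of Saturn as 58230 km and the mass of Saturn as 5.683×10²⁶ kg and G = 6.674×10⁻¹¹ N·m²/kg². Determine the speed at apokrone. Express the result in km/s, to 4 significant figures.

μ = GM = 6.674×10⁻¹¹ × 5.683×10²⁶ = 3.793×10¹⁶ m³/s².
r_p = 58230 + 40240 = 98470 km = 9.8470×10⁷ m.
r_a = 58230 + 126100 = 184330 km = 1.8433×10⁸ m.
Semi-major axis a = (r_p + r_a)/2 = 1.4140×10⁵ km = 1.414×10⁸ m.
Vis-viva: v² = μ(2/r − 1/a) = 3.793×10¹⁶ × (1.085×10⁻⁸ − 7.072×10⁻⁹) = 1.433×10⁸ m²/s².
v = 11970 m/s = 11.97 km/s.

v ≈ 11.97 km/s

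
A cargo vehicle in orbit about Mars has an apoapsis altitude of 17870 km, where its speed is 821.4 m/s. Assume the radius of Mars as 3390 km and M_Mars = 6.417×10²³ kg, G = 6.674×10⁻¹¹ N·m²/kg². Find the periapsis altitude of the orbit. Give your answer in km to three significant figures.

μ = GM = 6.674×10⁻¹¹ × 6.417×10²³ = 4.283×10¹³ m³/s².
r_a = 3390 + 17870 = 21260 km = 2.126×10⁷ m.
Specific energy ε = v²/2 − μ/r = -1.677×10⁶ J/kg, so a = −μ/(2ε) = 1.277×10⁷ m.
The apsides satisfy r_p + r_a = 2a, so the periapsis radius is 2a − r_a = 4.276×10⁶ m = 4276.5 km.
Periapsis altitude = 4276.5 − 3390 = 886.47 km.

periapsis altitude ≈ 886 km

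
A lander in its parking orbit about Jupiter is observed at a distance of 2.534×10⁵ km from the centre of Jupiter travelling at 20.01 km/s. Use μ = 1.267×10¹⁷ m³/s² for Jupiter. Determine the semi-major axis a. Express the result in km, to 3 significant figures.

a ≈ 2.11×10⁵ km

r = 2.534×10⁸ m.
Vis-viva rearranged: 1/a = 2/r − v²/μ = 7.893×10⁻⁹ − 3.160×10⁻⁹ = 4.732×10⁻⁹ m⁻¹.
a = 2.113×10⁸ m = 2.1131×10⁵ km.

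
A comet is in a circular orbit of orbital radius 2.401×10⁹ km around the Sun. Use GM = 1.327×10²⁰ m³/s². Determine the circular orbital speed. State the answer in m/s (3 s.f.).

v ≈ 7430 m/s

r = 2.401×10⁹ km = 2.401×10¹² m.
For a circular orbit v = √(μ/r) = √(1.327×10²⁰ / 2.401×10¹²) = √(5.527×10⁷) = 7434 m/s.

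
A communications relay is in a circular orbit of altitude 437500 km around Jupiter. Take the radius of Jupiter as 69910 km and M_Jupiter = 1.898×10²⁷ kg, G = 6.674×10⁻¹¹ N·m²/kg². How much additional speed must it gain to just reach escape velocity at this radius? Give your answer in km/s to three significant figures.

μ = GM = 6.674×10⁻¹¹ × 1.898×10²⁷ = 1.267×10¹⁷ m³/s².
r = 69910 + 437500 = 507410 km = 5.0741×10⁸ m.
Circular speed v_c = √(μ/r) = 15800 m/s.
Escape speed v_esc = √(2μ/r) = √2 × v_c = 22340 m/s.
Δv = v_esc − v_c = 6545 m/s = 6.545 km/s.

Δv ≈ 6.54 km/s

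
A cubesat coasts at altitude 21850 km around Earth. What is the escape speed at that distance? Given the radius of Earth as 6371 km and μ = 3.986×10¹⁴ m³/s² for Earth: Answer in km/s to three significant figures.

v_esc ≈ 5.31 km/s

r = 6371 + 21850 = 28221 km = 2.8221×10⁷ m.
Escape speed v_esc = √(2μ/r) = √(2 × 3.986×10¹⁴ / 2.822×10⁷) = √(2.825×10⁷) = 5315 m/s.
= 5.315 km/s.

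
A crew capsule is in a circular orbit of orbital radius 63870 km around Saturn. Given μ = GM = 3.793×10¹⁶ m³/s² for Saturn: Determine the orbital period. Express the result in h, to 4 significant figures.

r = 63870 km = 6.387×10⁷ m.
Kepler's third law: T = 2π√(r³/μ) = 2π√((6.387×10⁷)³ / 3.793×10¹⁶).
r³/μ = 6.869×10⁶ s², so T = 2π × 2.621×10³ = 1.647×10⁴ s.
Converting: 1.647×10⁴ s ÷ 3600 = 4.574 h.

T ≈ 4.574 h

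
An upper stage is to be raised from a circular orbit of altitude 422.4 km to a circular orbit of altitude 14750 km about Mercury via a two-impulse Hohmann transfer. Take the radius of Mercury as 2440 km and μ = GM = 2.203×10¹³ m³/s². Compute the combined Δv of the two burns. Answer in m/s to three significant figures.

Δv_total ≈ 1390 m/s

r₁ = 2440 + 422.4 = 2862.4 km = 2.8624×10⁶ m.
r₂ = 2440 + 14750 = 17190 km = 1.7190×10⁷ m.
Transfer ellipse a_t = (r₁ + r₂)/2 = 1.003×10⁷ m.
At r₁: circular v_c1 = √(μ/r₁) = 2774 m/s; transfer-periherm v_p = √[μ(2/r₁ − 1/a_t)] = 3633 m/s.
Δv₁ = v_p − v_c1 = 858.3 m/s.
At r₂: circular v_c2 = √(μ/r₂) = 1132 m/s; transfer-apoherm v_a = √[μ(2/r₂ − 1/a_t)] = 604.9 m/s.
Δv₂ = v_c2 − v_a = 527.2 m/s.
Total Δv = Δv₁ + Δv₂ = 1386 m/s.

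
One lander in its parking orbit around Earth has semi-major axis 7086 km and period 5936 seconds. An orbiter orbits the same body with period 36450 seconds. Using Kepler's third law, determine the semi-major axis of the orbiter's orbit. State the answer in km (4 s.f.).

Kepler's third law: a³ ∝ T², so a₂ = a₁ (T₂/T₁)^(2/3).
T₂/T₁ = 6.140, (T₂/T₁)^(2/3) = 3.353.
a₂ = 7086 × 3.353 = 23760 km.

a₂ ≈ 23760 km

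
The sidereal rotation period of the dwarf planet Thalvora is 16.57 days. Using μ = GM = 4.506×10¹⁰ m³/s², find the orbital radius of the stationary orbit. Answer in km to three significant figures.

r_sync ≈ 13300 km

T = 16.57 days = 1.432×10⁶ s.
A synchronous orbit has period T, so by Kepler's third law a = (μT²/4π²)^(1/3).
μT²/4π² = 4.506×10¹⁰ × (1.432×10⁶)² / 39.48 = 2.339×10²¹ m³.
a = 1.328×10⁷ m = 13275 km.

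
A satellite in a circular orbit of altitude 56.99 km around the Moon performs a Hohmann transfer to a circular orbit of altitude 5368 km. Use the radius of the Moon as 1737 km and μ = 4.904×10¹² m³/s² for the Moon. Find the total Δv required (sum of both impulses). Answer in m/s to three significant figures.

r₁ = 1737 + 56.99 = 1794.0 km = 1.7940×10⁶ m.
r₂ = 1737 + 5368 = 7105.0 km = 7.1050×10⁶ m.
Transfer ellipse a_t = (r₁ + r₂)/2 = 4.449×10⁶ m.
At r₁: circular v_c1 = √(μ/r₁) = 1653 m/s; transfer-perilune v_p = √[μ(2/r₁ − 1/a_t)] = 2089 m/s.
Δv₁ = v_p − v_c1 = 435.9 m/s.
At r₂: circular v_c2 = √(μ/r₂) = 830.8 m/s; transfer-apolune v_a = √[μ(2/r₂ − 1/a_t)] = 527.5 m/s.
Δv₂ = v_c2 − v_a = 303.3 m/s.
Total Δv = Δv₁ + Δv₂ = 739.2 m/s.

Δv_total ≈ 739 m/s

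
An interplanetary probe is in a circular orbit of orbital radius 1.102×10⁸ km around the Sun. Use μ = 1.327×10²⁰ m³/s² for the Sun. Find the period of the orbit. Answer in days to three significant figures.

T ≈ 231 days

r = 1.102×10⁸ km = 1.102×10¹¹ m.
Kepler's third law: T = 2π√(r³/μ) = 2π√((1.102×10¹¹)³ / 1.327×10²⁰).
r³/μ = 1.008×10¹³ s², so T = 2π × 3.176×10⁶ = 1.995×10⁷ s.
Converting: 1.995×10⁷ s ÷ 86400 = 230.9 days.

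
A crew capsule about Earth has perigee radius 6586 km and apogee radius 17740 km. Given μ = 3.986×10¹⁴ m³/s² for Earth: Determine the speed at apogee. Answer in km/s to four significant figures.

v ≈ 3.488 km/s

Semi-major axis a = (r_p + r_a)/2 = 12163 km = 1.216×10⁷ m.
Vis-viva: v² = μ(2/r − 1/a) = 3.986×10¹⁴ × (1.127×10⁻⁷ − 8.222×10⁻⁸) = 1.217×10⁷ m²/s².
v = 3488 m/s = 3.488 km/s.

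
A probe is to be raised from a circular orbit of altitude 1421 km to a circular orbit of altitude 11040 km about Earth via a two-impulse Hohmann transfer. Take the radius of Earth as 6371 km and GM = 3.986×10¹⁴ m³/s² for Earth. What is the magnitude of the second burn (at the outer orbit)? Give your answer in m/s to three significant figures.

Δv ≈ 1020 m/s

r₁ = 6371 + 1421 = 7792.0 km = 7.7920×10⁶ m.
r₂ = 6371 + 11040 = 17411 km = 1.7411×10⁷ m.
Transfer ellipse a_t = (r₁ + r₂)/2 = 1.260×10⁷ m.
At r₁: circular v_c1 = √(μ/r₁) = 7152 m/s; transfer-perigee v_p = √[μ(2/r₁ − 1/a_t)] = 8407 m/s.
At r₂: circular v_c2 = √(μ/r₂) = 4785 m/s; transfer-apogee v_a = √[μ(2/r₂ − 1/a_t)] = 3762 m/s.
Δv₂ = v_c2 − v_a = 1022 m/s.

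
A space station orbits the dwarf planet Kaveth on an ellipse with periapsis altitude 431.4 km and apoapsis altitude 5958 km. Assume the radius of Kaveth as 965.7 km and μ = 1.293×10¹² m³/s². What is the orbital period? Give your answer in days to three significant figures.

T ≈ 0.543 days

r_p = 965.7 + 431.4 = 1397.1 km = 1.3971×10⁶ m.
r_a = 965.7 + 5958 = 6923.7 km = 6.9237×10⁶ m.
Semi-major axis a = (r_p + r_a)/2 = (1397.1 + 6923.7)/2 = 4160.4 km = 4.160×10⁶ m.
By Kepler's third law T = 2π√(a³/μ) = 2π × 7.463×10³ = 4.689×10⁴ s.
= 0.5427 days.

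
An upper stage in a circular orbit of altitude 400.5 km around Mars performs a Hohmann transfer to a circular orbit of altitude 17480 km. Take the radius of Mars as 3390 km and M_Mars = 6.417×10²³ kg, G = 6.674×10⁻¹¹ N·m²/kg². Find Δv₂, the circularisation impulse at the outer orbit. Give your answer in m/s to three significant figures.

μ = GM = 6.674×10⁻¹¹ × 6.417×10²³ = 4.283×10¹³ m³/s².
r₁ = 3390 + 400.5 = 3790.5 km = 3.7905×10⁶ m.
r₂ = 3390 + 17480 = 20870 km = 2.0870×10⁷ m.
Transfer ellipse a_t = (r₁ + r₂)/2 = 1.233×10⁷ m.
At r₁: circular v_c1 = √(μ/r₁) = 3361 m/s; transfer-periapsis v_p = √[μ(2/r₁ − 1/a_t)] = 4373 m/s.
At r₂: circular v_c2 = √(μ/r₂) = 1433 m/s; transfer-apoapsis v_a = √[μ(2/r₂ − 1/a_t)] = 794.3 m/s.
Δv₂ = v_c2 − v_a = 638.3 m/s.

Δv ≈ 638 m/s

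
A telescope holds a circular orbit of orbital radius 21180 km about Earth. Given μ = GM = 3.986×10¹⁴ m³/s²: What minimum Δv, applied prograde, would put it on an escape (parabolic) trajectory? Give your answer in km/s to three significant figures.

r = 21180 km = 2.118×10⁷ m.
Circular speed v_c = √(μ/r) = 4338 m/s.
Escape speed v_esc = √(2μ/r) = √2 × v_c = 6135 m/s.
Δv = v_esc − v_c = 1797 m/s = 1.797 km/s.

Δv ≈ 1.80 km/s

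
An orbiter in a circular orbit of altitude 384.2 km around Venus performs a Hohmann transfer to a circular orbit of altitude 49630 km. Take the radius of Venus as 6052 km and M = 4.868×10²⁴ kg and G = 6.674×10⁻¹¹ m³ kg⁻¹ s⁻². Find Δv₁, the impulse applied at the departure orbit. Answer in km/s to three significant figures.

μ = GM = 6.674×10⁻¹¹ × 4.868×10²⁴ = 3.249×10¹⁴ m³/s².
r₁ = 6052 + 384.2 = 6436.2 km = 6.4362×10⁶ m.
r₂ = 6052 + 49630 = 55682 km = 5.5682×10⁷ m.
Transfer ellipse a_t = (r₁ + r₂)/2 = 3.106×10⁷ m.
At r₁: circular v_c1 = √(μ/r₁) = 7105 m/s; transfer-periapsis v_p = √[μ(2/r₁ − 1/a_t)] = 9513 m/s.
Δv₁ = v_p − v_c1 = 2408 m/s.
= 2.408 km/s.

Δv ≈ 2.41 km/s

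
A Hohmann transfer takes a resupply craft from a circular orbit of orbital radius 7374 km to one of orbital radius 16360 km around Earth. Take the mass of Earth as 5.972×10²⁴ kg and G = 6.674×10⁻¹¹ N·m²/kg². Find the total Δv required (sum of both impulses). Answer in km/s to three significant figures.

μ = GM = 6.674×10⁻¹¹ × 5.972×10²⁴ = 3.986×10¹⁴ m³/s².
r₁ = 7374 km = 7.374×10⁶ m.
r₂ = 16360 km = 1.636×10⁷ m.
Transfer ellipse a_t = (r₁ + r₂)/2 = 1.187×10⁷ m.
At r₁: circular v_c1 = √(μ/r₁) = 7352 m/s; transfer-perigee v_p = √[μ(2/r₁ − 1/a_t)] = 8632 m/s.
Δv₁ = v_p − v_c1 = 1280 m/s.
At r₂: circular v_c2 = √(μ/r₂) = 4936 m/s; transfer-apogee v_a = √[μ(2/r₂ − 1/a_t)] = 3891 m/s.
Δv₂ = v_c2 − v_a = 1045 m/s.
Total Δv = Δv₁ + Δv₂ = 2325 m/s = 2.325 km/s.

Δv_total ≈ 2.33 km/s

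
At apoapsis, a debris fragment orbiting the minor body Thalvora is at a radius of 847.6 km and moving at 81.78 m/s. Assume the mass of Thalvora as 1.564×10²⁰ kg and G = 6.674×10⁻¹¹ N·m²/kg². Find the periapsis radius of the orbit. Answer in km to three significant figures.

μ = GM = 6.674×10⁻¹¹ × 1.564×10²⁰ = 1.044×10¹⁰ m³/s².
r_a = 8.476×10⁵ m.
Specific energy ε = v²/2 − μ/r = -8.971×10³ J/kg, so a = −μ/(2ε) = 5.818×10⁵ m.
The apsides satisfy r_p + r_a = 2a, so the periapsis radius is 2a − r_a = 3.159×10⁵ m = 315.95 km.

periapsis radius ≈ 316 km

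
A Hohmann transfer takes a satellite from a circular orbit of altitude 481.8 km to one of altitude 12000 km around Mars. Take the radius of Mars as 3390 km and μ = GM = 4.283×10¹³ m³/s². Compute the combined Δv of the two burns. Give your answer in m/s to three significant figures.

Δv_total ≈ 1490 m/s

r₁ = 3390 + 481.8 = 3871.8 km = 3.8718×10⁶ m.
r₂ = 3390 + 12000 = 15390 km = 1.5390×10⁷ m.
Transfer ellipse a_t = (r₁ + r₂)/2 = 9.631×10⁶ m.
At r₁: circular v_c1 = √(μ/r₁) = 3326 m/s; transfer-periapsis v_p = √[μ(2/r₁ − 1/a_t)] = 4204 m/s.
Δv₁ = v_p − v_c1 = 878.4 m/s.
At r₂: circular v_c2 = √(μ/r₂) = 1668 m/s; transfer-apoapsis v_a = √[μ(2/r₂ − 1/a_t)] = 1058 m/s.
Δv₂ = v_c2 − v_a = 610.5 m/s.
Total Δv = Δv₁ + Δv₂ = 1489 m/s.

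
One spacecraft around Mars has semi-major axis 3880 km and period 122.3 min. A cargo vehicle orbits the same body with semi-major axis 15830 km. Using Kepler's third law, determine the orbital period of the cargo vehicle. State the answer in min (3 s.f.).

T₂ ≈ 1010 min

Kepler's third law: T² ∝ a³, so T₂ = T₁ (a₂/a₁)^(3/2).
a₂/a₁ = 4.080, (a₂/a₁)^(3/2) = 8.241.
T₂ = 122.3 × 8.241 = 1008 min.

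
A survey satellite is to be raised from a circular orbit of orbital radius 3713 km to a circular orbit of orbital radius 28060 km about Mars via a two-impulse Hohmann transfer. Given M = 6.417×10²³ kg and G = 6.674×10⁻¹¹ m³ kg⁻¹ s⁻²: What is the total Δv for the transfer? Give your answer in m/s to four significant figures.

Δv_total ≈ 1756 m/s

μ = GM = 6.674×10⁻¹¹ × 6.417×10²³ = 4.283×10¹³ m³/s².
r₁ = 3713 km = 3.713×10⁶ m.
r₂ = 28060 km = 2.806×10⁷ m.
Transfer ellipse a_t = (r₁ + r₂)/2 = 1.589×10⁷ m.
At r₁: circular v_c1 = √(μ/r₁) = 3396 m/s; transfer-periapsis v_p = √[μ(2/r₁ − 1/a_t)] = 4514 m/s.
Δv₁ = v_p − v_c1 = 1117 m/s.
At r₂: circular v_c2 = √(μ/r₂) = 1235 m/s; transfer-apoapsis v_a = √[μ(2/r₂ − 1/a_t)] = 597.3 m/s.
Δv₂ = v_c2 − v_a = 638.2 m/s.
Total Δv = Δv₁ + Δv₂ = 1756 m/s.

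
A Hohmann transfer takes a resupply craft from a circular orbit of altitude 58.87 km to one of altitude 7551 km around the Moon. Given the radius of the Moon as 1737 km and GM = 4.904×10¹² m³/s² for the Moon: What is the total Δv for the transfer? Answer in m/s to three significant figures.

Δv_total ≈ 800 m/s

r₁ = 1737 + 58.87 = 1795.9 km = 1.7959×10⁶ m.
r₂ = 1737 + 7551 = 9288.0 km = 9.2880×10⁶ m.
Transfer ellipse a_t = (r₁ + r₂)/2 = 5.542×10⁶ m.
At r₁: circular v_c1 = √(μ/r₁) = 1652 m/s; transfer-perilune v_p = √[μ(2/r₁ − 1/a_t)] = 2139 m/s.
Δv₁ = v_p − v_c1 = 486.8 m/s.
At r₂: circular v_c2 = √(μ/r₂) = 726.6 m/s; transfer-apolune v_a = √[μ(2/r₂ − 1/a_t)] = 413.6 m/s.
Δv₂ = v_c2 − v_a = 313.0 m/s.
Total Δv = Δv₁ + Δv₂ = 799.8 m/s.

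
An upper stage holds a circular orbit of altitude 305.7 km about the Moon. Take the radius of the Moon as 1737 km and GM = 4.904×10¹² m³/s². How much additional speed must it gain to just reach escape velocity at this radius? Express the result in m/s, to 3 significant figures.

r = 1737 + 305.7 = 2042.7 km = 2.0427×10⁶ m.
Circular speed v_c = √(μ/r) = 1549 m/s.
Escape speed v_esc = √(2μ/r) = √2 × v_c = 2191 m/s.
Δv = v_esc − v_c = 641.8 m/s.

Δv ≈ 642 m/s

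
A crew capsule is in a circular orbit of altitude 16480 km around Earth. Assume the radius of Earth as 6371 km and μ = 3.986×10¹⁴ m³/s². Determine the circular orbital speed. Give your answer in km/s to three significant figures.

r = 6371 + 16480 = 22851 km = 2.2851×10⁷ m.
For a circular orbit v = √(μ/r) = √(3.986×10¹⁴ / 2.285×10⁷) = √(1.744×10⁷) = 4177 m/s.
That is 4.177 km/s.

v ≈ 4.18 km/s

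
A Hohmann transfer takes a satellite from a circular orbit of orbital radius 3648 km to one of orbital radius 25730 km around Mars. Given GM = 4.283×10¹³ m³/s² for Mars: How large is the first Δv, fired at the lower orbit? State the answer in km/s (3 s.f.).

Δv ≈ 1.11 km/s

r₁ = 3648 km = 3.648×10⁶ m.
r₂ = 25730 km = 2.573×10⁷ m.
Transfer ellipse a_t = (r₁ + r₂)/2 = 1.469×10⁷ m.
At r₁: circular v_c1 = √(μ/r₁) = 3426 m/s; transfer-periapsis v_p = √[μ(2/r₁ − 1/a_t)] = 4535 m/s.
Δv₁ = v_p − v_c1 = 1108 m/s.
= 1.108 km/s.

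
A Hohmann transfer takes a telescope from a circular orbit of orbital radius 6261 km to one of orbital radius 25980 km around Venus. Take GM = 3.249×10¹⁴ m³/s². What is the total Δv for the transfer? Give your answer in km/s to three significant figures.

r₁ = 6261 km = 6.261×10⁶ m.
r₂ = 25980 km = 2.598×10⁷ m.
Transfer ellipse a_t = (r₁ + r₂)/2 = 1.612×10⁷ m.
At r₁: circular v_c1 = √(μ/r₁) = 7204 m/s; transfer-periapsis v_p = √[μ(2/r₁ − 1/a_t)] = 9145 m/s.
Δv₁ = v_p − v_c1 = 1941 m/s.
At r₂: circular v_c2 = √(μ/r₂) = 3536 m/s; transfer-apoapsis v_a = √[μ(2/r₂ − 1/a_t)] = 2204 m/s.
Δv₂ = v_c2 − v_a = 1332 m/s.
Total Δv = Δv₁ + Δv₂ = 3274 m/s = 3.274 km/s.

Δv_total ≈ 3.27 km/s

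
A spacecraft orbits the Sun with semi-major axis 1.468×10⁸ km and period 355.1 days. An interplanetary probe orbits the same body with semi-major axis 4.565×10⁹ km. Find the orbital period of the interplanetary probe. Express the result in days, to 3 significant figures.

T₂ ≈ 61600 days

Kepler's third law: T² ∝ a³, so T₂ = T₁ (a₂/a₁)^(3/2).
a₂/a₁ = 31.10, (a₂/a₁)^(3/2) = 173.4.
T₂ = 355.1 × 173.4 = 61580 days.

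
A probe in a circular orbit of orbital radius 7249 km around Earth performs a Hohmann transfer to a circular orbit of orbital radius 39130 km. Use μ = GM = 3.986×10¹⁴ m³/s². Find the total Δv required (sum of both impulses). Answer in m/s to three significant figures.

Δv_total ≈ 3620 m/s

r₁ = 7249 km = 7.249×10⁶ m.
r₂ = 39130 km = 3.913×10⁷ m.
Transfer ellipse a_t = (r₁ + r₂)/2 = 2.319×10⁷ m.
At r₁: circular v_c1 = √(μ/r₁) = 7415 m/s; transfer-perigee v_p = √[μ(2/r₁ − 1/a_t)] = 9632 m/s.
Δv₁ = v_p − v_c1 = 2217 m/s.
At r₂: circular v_c2 = √(μ/r₂) = 3192 m/s; transfer-apogee v_a = √[μ(2/r₂ − 1/a_t)] = 1784 m/s.
Δv₂ = v_c2 − v_a = 1407 m/s.
Total Δv = Δv₁ + Δv₂ = 3624 m/s.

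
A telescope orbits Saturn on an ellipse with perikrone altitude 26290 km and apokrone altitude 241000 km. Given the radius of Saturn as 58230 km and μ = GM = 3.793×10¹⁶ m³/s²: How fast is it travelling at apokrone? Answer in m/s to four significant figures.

r_p = 58230 + 26290 = 84520 km = 8.4520×10⁷ m.
r_a = 58230 + 241000 = 299230 km = 2.9923×10⁸ m.
Semi-major axis a = (r_p + r_a)/2 = 1.9188×10⁵ km = 1.919×10⁸ m.
Vis-viva: v² = μ(2/r − 1/a) = 3.793×10¹⁶ × (6.684×10⁻⁹ − 5.212×10⁻⁹) = 5.584×10⁷ m²/s².
v = 7472 m/s.

v ≈ 7472 m/s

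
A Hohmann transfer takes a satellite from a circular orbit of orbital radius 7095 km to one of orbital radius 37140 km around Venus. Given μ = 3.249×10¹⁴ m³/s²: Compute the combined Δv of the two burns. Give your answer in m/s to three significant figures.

r₁ = 7095 km = 7.095×10⁶ m.
r₂ = 37140 km = 3.714×10⁷ m.
Transfer ellipse a_t = (r₁ + r₂)/2 = 2.212×10⁷ m.
At r₁: circular v_c1 = √(μ/r₁) = 6767 m/s; transfer-periapsis v_p = √[μ(2/r₁ − 1/a_t)] = 8769 m/s.
Δv₁ = v_p − v_c1 = 2002 m/s.
At r₂: circular v_c2 = √(μ/r₂) = 2958 m/s; transfer-apoapsis v_a = √[μ(2/r₂ − 1/a_t)] = 1675 m/s.
Δv₂ = v_c2 − v_a = 1283 m/s.
Total Δv = Δv₁ + Δv₂ = 3285 m/s.

Δv_total ≈ 3280 m/s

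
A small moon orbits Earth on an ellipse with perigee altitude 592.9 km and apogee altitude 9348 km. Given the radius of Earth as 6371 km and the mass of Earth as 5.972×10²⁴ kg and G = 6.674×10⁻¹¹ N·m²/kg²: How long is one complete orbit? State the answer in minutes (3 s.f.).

T ≈ 200 minutes

μ = GM = 6.674×10⁻¹¹ × 5.972×10²⁴ = 3.986×10¹⁴ m³/s².
r_p = 6371 + 592.9 = 6963.9 km = 6.9639×10⁶ m.
r_a = 6371 + 9348 = 15719 km = 1.5719×10⁷ m.
Semi-major axis a = (r_p + r_a)/2 = (6963.9 + 15719)/2 = 11341 km = 1.134×10⁷ m.
By Kepler's third law T = 2π√(a³/μ) = 2π × 1.913×10³ = 1.202×10⁴ s.
= 200.3 minutes.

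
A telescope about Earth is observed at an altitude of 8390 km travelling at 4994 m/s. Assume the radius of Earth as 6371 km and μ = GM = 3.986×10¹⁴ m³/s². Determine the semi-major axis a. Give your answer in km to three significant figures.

a ≈ 13700 km

r = 6371 + 8390 = 14761 km = 1.476×10⁷ m.
Vis-viva rearranged: 1/a = 2/r − v²/μ = 1.355×10⁻⁷ − 6.257×10⁻⁸ = 7.292×10⁻⁸ m⁻¹.
a = 1.371×10⁷ m = 13713 km.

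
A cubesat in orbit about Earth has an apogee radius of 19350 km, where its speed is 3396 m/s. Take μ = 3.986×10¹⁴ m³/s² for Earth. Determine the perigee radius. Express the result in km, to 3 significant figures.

perigee radius ≈ 7520 km

r_a = 1.935×10⁷ m.
Specific energy ε = v²/2 − μ/r = -1.483×10⁷ J/kg, so a = −μ/(2ε) = 1.344×10⁷ m.
The apsides satisfy r_p + r_a = 2a, so the perigee radius is 2a − r_a = 7.522×10⁶ m = 7522.4 km.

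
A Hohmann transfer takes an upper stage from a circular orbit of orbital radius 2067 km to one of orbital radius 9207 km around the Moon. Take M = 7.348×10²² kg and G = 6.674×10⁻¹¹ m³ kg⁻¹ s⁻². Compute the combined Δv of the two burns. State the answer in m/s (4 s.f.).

μ = GM = 6.674×10⁻¹¹ × 7.348×10²² = 4.904×10¹² m³/s².
r₁ = 2067 km = 2.067×10⁶ m.
r₂ = 9207 km = 9.207×10⁶ m.
Transfer ellipse a_t = (r₁ + r₂)/2 = 5.637×10⁶ m.
At r₁: circular v_c1 = √(μ/r₁) = 1540 m/s; transfer-perilune v_p = √[μ(2/r₁ − 1/a_t)] = 1969 m/s.
Δv₁ = v_p − v_c1 = 428.2 m/s.
At r₂: circular v_c2 = √(μ/r₂) = 729.8 m/s; transfer-apolune v_a = √[μ(2/r₂ − 1/a_t)] = 441.9 m/s.
Δv₂ = v_c2 − v_a = 287.9 m/s.
Total Δv = Δv₁ + Δv₂ = 716.1 m/s.

Δv_total ≈ 716.1 m/s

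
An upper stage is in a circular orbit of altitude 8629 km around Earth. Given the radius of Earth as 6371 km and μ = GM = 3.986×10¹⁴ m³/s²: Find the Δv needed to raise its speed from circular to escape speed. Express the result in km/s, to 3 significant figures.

r = 6371 + 8629 = 15000 km = 1.5000×10⁷ m.
Circular speed v_c = √(μ/r) = 5155 m/s.
Escape speed v_esc = √(2μ/r) = √2 × v_c = 7290 m/s.
Δv = v_esc − v_c = 2135 m/s = 2.135 km/s.

Δv ≈ 2.14 km/s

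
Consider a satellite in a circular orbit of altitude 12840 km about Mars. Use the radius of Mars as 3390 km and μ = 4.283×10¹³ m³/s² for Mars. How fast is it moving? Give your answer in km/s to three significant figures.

r = 3390 + 12840 = 16230 km = 1.6230×10⁷ m.
For a circular orbit v = √(μ/r) = √(4.283×10¹³ / 1.623×10⁷) = √(2.639×10⁶) = 1624 m/s.
That is 1.624 km/s.

v ≈ 1.62 km/s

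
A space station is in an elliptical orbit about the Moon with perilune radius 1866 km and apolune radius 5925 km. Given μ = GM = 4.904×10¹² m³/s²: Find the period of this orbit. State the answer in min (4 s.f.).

Semi-major axis a = (r_p + r_a)/2 = (1866.0 + 5925.0)/2 = 3895.5 km = 3.896×10⁶ m.
By Kepler's third law T = 2π√(a³/μ) = 2π × 3.472×10³ = 2.181×10⁴ s.
= 363.6 min.

T ≈ 363.6 min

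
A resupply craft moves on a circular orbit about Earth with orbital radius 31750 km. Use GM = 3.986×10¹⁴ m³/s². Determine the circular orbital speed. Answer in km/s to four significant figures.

r = 31750 km = 3.175×10⁷ m.
For a circular orbit v = √(μ/r) = √(3.986×10¹⁴ / 3.175×10⁷) = √(1.255×10⁷) = 3543 m/s.
That is 3.543 km/s.

v ≈ 3.543 km/s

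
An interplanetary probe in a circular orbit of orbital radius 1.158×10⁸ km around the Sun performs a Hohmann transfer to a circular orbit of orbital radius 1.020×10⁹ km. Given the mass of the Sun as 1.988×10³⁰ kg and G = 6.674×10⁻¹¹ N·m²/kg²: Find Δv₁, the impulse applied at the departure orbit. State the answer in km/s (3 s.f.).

Δv ≈ 11.5 km/s

μ = GM = 6.674×10⁻¹¹ × 1.988×10³⁰ = 1.327×10²⁰ m³/s².
r₁ = 1.158×10⁸ km = 1.158×10¹¹ m.
r₂ = 1.020×10⁹ km = 1.020×10¹² m.
Transfer ellipse a_t = (r₁ + r₂)/2 = 5.679×10¹¹ m.
At r₁: circular v_c1 = √(μ/r₁) = 33850 m/s; transfer-perihelion v_p = √[μ(2/r₁ − 1/a_t)] = 45360 m/s.
Δv₁ = v_p − v_c1 = 11510 m/s.
= 11.51 km/s.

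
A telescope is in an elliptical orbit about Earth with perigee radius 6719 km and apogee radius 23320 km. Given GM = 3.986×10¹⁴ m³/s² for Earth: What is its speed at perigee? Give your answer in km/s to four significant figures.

v ≈ 9.597 km/s

Semi-major axis a = (r_p + r_a)/2 = 15020 km = 1.502×10⁷ m.
Vis-viva: v² = μ(2/r − 1/a) = 3.986×10¹⁴ × (2.977×10⁻⁷ − 6.658×10⁻⁸) = 9.211×10⁷ m²/s².
v = 9597 m/s = 9.597 km/s.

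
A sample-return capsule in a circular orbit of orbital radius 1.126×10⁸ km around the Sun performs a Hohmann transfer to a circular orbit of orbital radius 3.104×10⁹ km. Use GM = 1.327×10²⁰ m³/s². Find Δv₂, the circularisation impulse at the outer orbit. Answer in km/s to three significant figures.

r₁ = 1.126×10⁸ km = 1.126×10¹¹ m.
r₂ = 3.104×10⁹ km = 3.104×10¹² m.
Transfer ellipse a_t = (r₁ + r₂)/2 = 1.608×10¹² m.
At r₁: circular v_c1 = √(μ/r₁) = 34330 m/s; transfer-perihelion v_p = √[μ(2/r₁ − 1/a_t)] = 47690 m/s.
At r₂: circular v_c2 = √(μ/r₂) = 6538 m/s; transfer-aphelion v_a = √[μ(2/r₂ − 1/a_t)] = 1730 m/s.
Δv₂ = v_c2 − v_a = 4808 m/s.
= 4.808 km/s.

Δv ≈ 4.81 km/s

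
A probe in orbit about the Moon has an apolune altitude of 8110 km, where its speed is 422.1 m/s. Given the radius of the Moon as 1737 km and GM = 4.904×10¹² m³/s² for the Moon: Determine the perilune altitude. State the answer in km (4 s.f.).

perilune altitude ≈ 408.1 km

r_a = 1737 + 8110 = 9847.0 km = 9.847×10⁶ m.
Specific energy ε = v²/2 − μ/r = -4.089×10⁵ J/kg, so a = −μ/(2ε) = 5.996×10⁶ m.
The apsides satisfy r_p + r_a = 2a, so the perilune radius is 2a − r_a = 2.145×10⁶ m = 2145.1 km.
Perilune altitude = 2145.1 − 1737 = 408.11 km.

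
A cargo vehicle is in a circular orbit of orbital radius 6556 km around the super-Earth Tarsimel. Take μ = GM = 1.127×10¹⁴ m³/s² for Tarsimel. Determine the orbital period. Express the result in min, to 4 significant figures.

r = 6556 km = 6.556×10⁶ m.
Kepler's third law: T = 2π√(r³/μ) = 2π√((6.556×10⁶)³ / 1.127×10¹⁴).
r³/μ = 2.500×10⁶ s², so T = 2π × 1.581×10³ = 9.935×10³ s.
Converting: 9.935×10³ s ÷ 60.00 = 165.6 min.

T ≈ 165.6 min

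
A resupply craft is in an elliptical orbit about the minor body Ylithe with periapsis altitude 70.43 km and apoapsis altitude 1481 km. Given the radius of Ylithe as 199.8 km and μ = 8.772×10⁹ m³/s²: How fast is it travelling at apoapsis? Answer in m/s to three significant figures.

v ≈ 38.0 m/s

r_p = 199.8 + 70.43 = 270.23 km = 2.7023×10⁵ m.
r_a = 199.8 + 1481 = 1680.8 km = 1.6808×10⁶ m.
Semi-major axis a = (r_p + r_a)/2 = 975.51 km = 9.755×10⁵ m.
Vis-viva: v² = μ(2/r − 1/a) = 8.772×10⁹ × (1.190×10⁻⁶ − 1.025×10⁻⁶) = 1.446×10³ m²/s².
v = 38.02 m/s.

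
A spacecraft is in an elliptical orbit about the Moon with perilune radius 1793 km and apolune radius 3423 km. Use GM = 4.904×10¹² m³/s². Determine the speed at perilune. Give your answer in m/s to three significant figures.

Semi-major axis a = (r_p + r_a)/2 = 2608.0 km = 2.608×10⁶ m.
Vis-viva: v² = μ(2/r − 1/a) = 4.904×10¹² × (1.115×10⁻⁶ − 3.834×10⁻⁷) = 3.590×10⁶ m²/s².
v = 1895 m/s.

v ≈ 1890 m/s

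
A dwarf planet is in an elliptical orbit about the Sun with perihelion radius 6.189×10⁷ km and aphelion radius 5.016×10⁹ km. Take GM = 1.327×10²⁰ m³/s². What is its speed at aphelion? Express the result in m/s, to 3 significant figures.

Semi-major axis a = (r_p + r_a)/2 = 2.5389×10⁹ km = 2.539×10¹² m.
Vis-viva: v² = μ(2/r − 1/a) = 1.327×10²⁰ × (3.987×10⁻¹³ − 3.939×10⁻¹³) = 6.449×10⁵ m²/s².
v = 803.0 m/s.

v ≈ 803 m/s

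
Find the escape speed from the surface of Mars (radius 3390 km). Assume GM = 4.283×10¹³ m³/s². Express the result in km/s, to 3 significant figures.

v_esc ≈ 5.03 km/s

r = R = 3.390×10⁶ m.
Escape speed v_esc = √(2μ/r) = √(2 × 4.283×10¹³ / 3.390×10⁶) = √(2.527×10⁷) = 5027 m/s.
= 5.027 km/s.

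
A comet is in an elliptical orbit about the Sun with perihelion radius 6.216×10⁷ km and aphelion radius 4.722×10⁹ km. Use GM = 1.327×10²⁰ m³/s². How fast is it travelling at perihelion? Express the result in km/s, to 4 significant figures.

Semi-major axis a = (r_p + r_a)/2 = 2.3921×10⁹ km = 2.392×10¹² m.
Vis-viva: v² = μ(2/r − 1/a) = 1.327×10²⁰ × (3.218×10⁻¹¹ − 4.180×10⁻¹³) = 4.214×10⁹ m²/s².
v = 64920 m/s = 64.92 km/s.

v ≈ 64.92 km/s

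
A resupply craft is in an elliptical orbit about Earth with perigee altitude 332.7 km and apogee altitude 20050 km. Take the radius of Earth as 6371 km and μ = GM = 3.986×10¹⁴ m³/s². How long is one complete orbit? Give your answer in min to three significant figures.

T ≈ 354 min

r_p = 6371 + 332.7 = 6703.7 km = 6.7037×10⁶ m.
r_a = 6371 + 20050 = 26421 km = 2.6421×10⁷ m.
Semi-major axis a = (r_p + r_a)/2 = (6703.7 + 26421)/2 = 16562 km = 1.656×10⁷ m.
By Kepler's third law T = 2π√(a³/μ) = 2π × 3.376×10³ = 2.121×10⁴ s.
= 353.5 min.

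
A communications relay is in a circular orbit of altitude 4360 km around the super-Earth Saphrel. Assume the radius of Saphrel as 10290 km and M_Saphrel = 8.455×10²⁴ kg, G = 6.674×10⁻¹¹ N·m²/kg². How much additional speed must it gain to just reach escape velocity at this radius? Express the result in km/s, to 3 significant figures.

Δv ≈ 2.57 km/s

μ = GM = 6.674×10⁻¹¹ × 8.455×10²⁴ = 5.643×10¹⁴ m³/s².
r = 10290 + 4360 = 14650 km = 1.4650×10⁷ m.
Circular speed v_c = √(μ/r) = 6206 m/s.
Escape speed v_esc = √(2μ/r) = √2 × v_c = 8777 m/s.
Δv = v_esc − v_c = 2571 m/s = 2.571 km/s.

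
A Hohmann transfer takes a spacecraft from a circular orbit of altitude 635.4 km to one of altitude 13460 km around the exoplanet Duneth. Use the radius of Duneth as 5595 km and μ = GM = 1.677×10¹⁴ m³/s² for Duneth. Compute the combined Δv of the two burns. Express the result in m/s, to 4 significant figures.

r₁ = 5595 + 635.4 = 6230.4 km = 6.2304×10⁶ m.
r₂ = 5595 + 13460 = 19055 km = 1.9055×10⁷ m.
Transfer ellipse a_t = (r₁ + r₂)/2 = 1.264×10⁷ m.
At r₁: circular v_c1 = √(μ/r₁) = 5188 m/s; transfer-periapsis v_p = √[μ(2/r₁ − 1/a_t)] = 6369 m/s.
Δv₁ = v_p − v_c1 = 1181 m/s.
At r₂: circular v_c2 = √(μ/r₂) = 2967 m/s; transfer-apoapsis v_a = √[μ(2/r₂ − 1/a_t)] = 2083 m/s.
Δv₂ = v_c2 − v_a = 884.0 m/s.
Total Δv = Δv₁ + Δv₂ = 2065 m/s.

Δv_total ≈ 2065 m/s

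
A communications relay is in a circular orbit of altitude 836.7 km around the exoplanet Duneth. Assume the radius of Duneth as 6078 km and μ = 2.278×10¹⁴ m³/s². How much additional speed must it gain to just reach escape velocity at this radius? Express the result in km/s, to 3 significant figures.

r = 6078 + 836.7 = 6914.7 km = 6.9147×10⁶ m.
Circular speed v_c = √(μ/r) = 5740 m/s.
Escape speed v_esc = √(2μ/r) = √2 × v_c = 8117 m/s.
Δv = v_esc − v_c = 2377 m/s = 2.377 km/s.

Δv ≈ 2.38 km/s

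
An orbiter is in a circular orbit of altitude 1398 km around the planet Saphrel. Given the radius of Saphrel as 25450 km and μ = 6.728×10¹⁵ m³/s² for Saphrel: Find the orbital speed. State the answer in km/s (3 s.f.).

v ≈ 15.8 km/s

r = 25450 + 1398 = 26848 km = 2.6848×10⁷ m.
For a circular orbit v = √(μ/r) = √(6.728×10¹⁵ / 2.685×10⁷) = √(2.506×10⁸) = 15830 m/s.
That is 15.83 km/s.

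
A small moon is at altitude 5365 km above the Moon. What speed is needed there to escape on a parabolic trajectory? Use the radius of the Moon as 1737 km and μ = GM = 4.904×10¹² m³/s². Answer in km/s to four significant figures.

v_esc ≈ 1.175 km/s

r = 1737 + 5365 = 7102.0 km = 7.1020×10⁶ m.
Escape speed v_esc = √(2μ/r) = √(2 × 4.904×10¹² / 7.102×10⁶) = √(1.381×10⁶) = 1175 m/s.
= 1.175 km/s.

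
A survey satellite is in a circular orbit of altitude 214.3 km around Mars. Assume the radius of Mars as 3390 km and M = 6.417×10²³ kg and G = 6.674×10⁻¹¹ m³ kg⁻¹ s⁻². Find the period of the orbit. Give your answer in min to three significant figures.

T ≈ 109 min

μ = GM = 6.674×10⁻¹¹ × 6.417×10²³ = 4.283×10¹³ m³/s².
r = 3390 + 214.3 = 3604.3 km = 3.6043×10⁶ m.
Kepler's third law: T = 2π√(r³/μ) = 2π√((3.604×10⁶)³ / 4.283×10¹³).
r³/μ = 1.093×10⁶ s², so T = 2π × 1.046×10³ = 6.570×10³ s.
Converting: 6.570×10³ s ÷ 60.00 = 109.5 min.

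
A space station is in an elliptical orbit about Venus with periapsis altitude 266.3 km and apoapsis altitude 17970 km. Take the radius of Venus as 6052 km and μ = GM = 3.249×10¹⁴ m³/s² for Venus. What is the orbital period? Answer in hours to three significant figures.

T ≈ 5.72 hours

r_p = 6052 + 266.3 = 6318.3 km = 6.3183×10⁶ m.
r_a = 6052 + 17970 = 24022 km = 2.4022×10⁷ m.
Semi-major axis a = (r_p + r_a)/2 = (6318.3 + 24022)/2 = 15170 km = 1.517×10⁷ m.
By Kepler's third law T = 2π√(a³/μ) = 2π × 3.278×10³ = 2.060×10⁴ s.
= 5.721 hours.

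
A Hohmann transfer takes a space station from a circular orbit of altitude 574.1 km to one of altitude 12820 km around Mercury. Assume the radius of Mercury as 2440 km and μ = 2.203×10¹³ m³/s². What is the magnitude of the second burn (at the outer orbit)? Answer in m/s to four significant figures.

Δv ≈ 511.4 m/s

r₁ = 2440 + 574.1 = 3014.1 km = 3.0141×10⁶ m.
r₂ = 2440 + 12820 = 15260 km = 1.5260×10⁷ m.
Transfer ellipse a_t = (r₁ + r₂)/2 = 9.137×10⁶ m.
At r₁: circular v_c1 = √(μ/r₁) = 2704 m/s; transfer-periherm v_p = √[μ(2/r₁ − 1/a_t)] = 3494 m/s.
At r₂: circular v_c2 = √(μ/r₂) = 1202 m/s; transfer-apoherm v_a = √[μ(2/r₂ − 1/a_t)] = 690.1 m/s.
Δv₂ = v_c2 − v_a = 511.4 m/s.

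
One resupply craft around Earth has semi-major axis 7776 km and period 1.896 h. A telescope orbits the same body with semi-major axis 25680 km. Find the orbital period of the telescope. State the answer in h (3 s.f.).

T₂ ≈ 11.4 h

Kepler's third law: T² ∝ a³, so T₂ = T₁ (a₂/a₁)^(3/2).
a₂/a₁ = 3.302, (a₂/a₁)^(3/2) = 6.001.
T₂ = 1.896 × 6.001 = 11.38 h.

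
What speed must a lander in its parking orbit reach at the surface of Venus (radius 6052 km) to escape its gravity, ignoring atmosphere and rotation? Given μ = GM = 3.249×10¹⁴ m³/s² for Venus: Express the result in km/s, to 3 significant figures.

v_esc ≈ 10.4 km/s

r = R = 6.052×10⁶ m.
Escape speed v_esc = √(2μ/r) = √(2 × 3.249×10¹⁴ / 6.052×10⁶) = √(1.074×10⁸) = 10360 m/s.
= 10.36 km/s.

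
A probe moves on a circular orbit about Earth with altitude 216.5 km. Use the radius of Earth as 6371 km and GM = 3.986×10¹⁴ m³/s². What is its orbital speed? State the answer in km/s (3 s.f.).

r = 6371 + 216.5 = 6587.5 km = 6.5875×10⁶ m.
For a circular orbit v = √(μ/r) = √(3.986×10¹⁴ / 6.588×10⁶) = √(6.051×10⁷) = 7779 m/s.
That is 7.779 km/s.

v ≈ 7.78 km/s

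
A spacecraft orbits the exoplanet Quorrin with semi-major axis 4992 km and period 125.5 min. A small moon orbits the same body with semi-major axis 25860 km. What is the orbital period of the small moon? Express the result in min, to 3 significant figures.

Kepler's third law: T² ∝ a³, so T₂ = T₁ (a₂/a₁)^(3/2).
a₂/a₁ = 5.180, (a₂/a₁)^(3/2) = 11.79.
T₂ = 125.5 × 11.79 = 1480 min.

T₂ ≈ 1480 min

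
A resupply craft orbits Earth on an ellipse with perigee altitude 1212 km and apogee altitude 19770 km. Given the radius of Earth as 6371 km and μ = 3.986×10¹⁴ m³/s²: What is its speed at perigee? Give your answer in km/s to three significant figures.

v ≈ 9.03 km/s

r_p = 6371 + 1212 = 7583.0 km = 7.5830×10⁶ m.
r_a = 6371 + 19770 = 26141 km = 2.6141×10⁷ m.
Semi-major axis a = (r_p + r_a)/2 = 16862 km = 1.686×10⁷ m.
Vis-viva: v² = μ(2/r − 1/a) = 3.986×10¹⁴ × (2.637×10⁻⁷ − 5.930×10⁻⁸) = 8.149×10⁷ m²/s².
v = 9027 m/s = 9.027 km/s.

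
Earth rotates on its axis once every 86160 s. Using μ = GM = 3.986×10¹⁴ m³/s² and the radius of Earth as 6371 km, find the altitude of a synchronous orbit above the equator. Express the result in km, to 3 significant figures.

h_sync ≈ 35800 km

A synchronous orbit has period T, so by Kepler's third law a = (μT²/4π²)^(1/3).
μT²/4π² = 3.986×10¹⁴ × (8.616×10⁴)² / 39.48 = 7.495×10²² m³.
a = 4.216×10⁷ m = 42163 km.
Altitude h = a − R = 42163 − 6371 = 35792 km.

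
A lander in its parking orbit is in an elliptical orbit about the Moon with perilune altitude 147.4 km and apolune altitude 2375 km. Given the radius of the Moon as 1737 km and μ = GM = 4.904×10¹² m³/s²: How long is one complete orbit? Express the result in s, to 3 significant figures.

T ≈ 14700 s

r_p = 1737 + 147.4 = 1884.4 km = 1.8844×10⁶ m.
r_a = 1737 + 2375 = 4112.0 km = 4.1120×10⁶ m.
Semi-major axis a = (r_p + r_a)/2 = (1884.4 + 4112.0)/2 = 2998.2 km = 2.998×10⁶ m.
By Kepler's third law T = 2π√(a³/μ) = 2π × 2.344×10³ = 1.473×10⁴ s.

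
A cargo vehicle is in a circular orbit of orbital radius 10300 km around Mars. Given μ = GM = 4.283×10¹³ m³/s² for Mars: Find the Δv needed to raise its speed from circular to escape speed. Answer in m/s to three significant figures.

Δv ≈ 845 m/s

r = 10300 km = 1.030×10⁷ m.
Circular speed v_c = √(μ/r) = 2039 m/s.
Escape speed v_esc = √(2μ/r) = √2 × v_c = 2884 m/s.
Δv = v_esc − v_c = 844.7 m/s.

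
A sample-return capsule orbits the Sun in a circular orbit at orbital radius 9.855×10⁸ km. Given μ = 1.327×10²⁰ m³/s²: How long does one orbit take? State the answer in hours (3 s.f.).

T ≈ 148000 hours

r = 9.855×10⁸ km = 9.855×10¹¹ m.
Kepler's third law: T = 2π√(r³/μ) = 2π√((9.855×10¹¹)³ / 1.327×10²⁰).
r³/μ = 7.213×10¹⁵ s², so T = 2π × 8.493×10⁷ = 5.336×10⁸ s.
Converting: 5.336×10⁸ s ÷ 3600 = 1.482×10⁵ hours.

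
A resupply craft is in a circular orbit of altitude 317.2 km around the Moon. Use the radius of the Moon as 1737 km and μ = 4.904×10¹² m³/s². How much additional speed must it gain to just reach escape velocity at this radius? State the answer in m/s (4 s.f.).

r = 1737 + 317.2 = 2054.2 km = 2.0542×10⁶ m.
Circular speed v_c = √(μ/r) = 1545 m/s.
Escape speed v_esc = √(2μ/r) = √2 × v_c = 2185 m/s.
Δv = v_esc − v_c = 640.0 m/s.

Δv ≈ 640.0 m/s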